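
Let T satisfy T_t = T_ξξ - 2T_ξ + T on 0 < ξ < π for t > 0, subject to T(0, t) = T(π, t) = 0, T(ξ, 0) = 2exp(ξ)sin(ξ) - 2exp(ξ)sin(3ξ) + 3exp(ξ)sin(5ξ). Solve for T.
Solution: Substitute T = exp(ξ)u, i.e. u = exp(-ξ)T.
By the product rule, T_ξ = exp(ξ)(u_ξ + u), T_ξξ = exp(ξ)(u_ξξ + 2u_ξ + u), T_t = exp(ξ)u_t.
Substituting into the PDE and dividing by exp(ξ): u_t = (u_ξξ + 2u_ξ + u) - 2(u_ξ + u) + u.
The lower-order terms cancel, leaving the standard heat equation u_t = u_ξξ.
Initial data for u: u(ξ,0) = exp(-ξ)T(ξ,0) = 2sin(ξ) - 2sin(3ξ) + 3sin(5ξ). The boundary conditions carry over: u(0,t) = u(π,t) = 0.
Solve for u:
  Using separation of variables u = X(ξ)G(t):
  Eigenfunctions: sin(nξ), n = 1, 2, 3, ...
  General solution: u(ξ, t) = Σ c_n sin(nξ) exp(-n² t)
  Matching u(ξ,0) = 2sin(ξ) - 2sin(3ξ) + 3sin(5ξ) term by term: c_1=2, c_3=-2, c_5=3.
Hence u(ξ,t) = 2exp(-t)sin(ξ) - 2exp(-9t)sin(3ξ) + 3exp(-25t)sin(5ξ).
Transform back: T(ξ,t) = exp(ξ)u(ξ,t).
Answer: T(ξ, t) = 2exp(-t)exp(ξ)sin(ξ) - 2exp(-9t)exp(ξ)sin(3ξ) + 3exp(-25t)exp(ξ)sin(5ξ)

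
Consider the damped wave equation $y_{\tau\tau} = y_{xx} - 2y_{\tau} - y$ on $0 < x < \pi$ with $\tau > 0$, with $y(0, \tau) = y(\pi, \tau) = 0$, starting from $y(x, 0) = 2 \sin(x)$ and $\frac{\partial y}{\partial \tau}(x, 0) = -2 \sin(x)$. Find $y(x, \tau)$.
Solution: Substitute $y = e^{-\tau}u$, i.e. $u = e^{\tau}y$.
By the product rule, $y_{\tau} = e^{-\tau}(u_{\tau} - u)$, $y_{\tau\tau} = e^{-\tau}(u_{\tau\tau} - 2u_{\tau} + u)$, $y_{xx} = e^{-\tau}u_{xx}$.
Substituting into the PDE and dividing by $e^{-\tau}$: $u_{\tau\tau} - 2u_{\tau} + u = u_{xx} - 2(u_{\tau} - u) - u$.
The lower-order terms cancel, leaving the standard wave equation $u_{\tau\tau} = u_{xx}$.
Initial data for $u$: $u(x,0) = y(x,0) = 2 \sin(x)$; $u_{\tau}(x,0) = y_{\tau}(x,0) + y(x,0) = 0$. The boundary conditions carry over: $u(0,\tau) = u(\pi,\tau) = 0$.
Solve for $u$:
  Using separation of variables $u = X(x)T(\tau)$:
  Eigenfunctions: $\sin(nx)$, $n = 1, 2, 3, \ldots$
  General solution: $u(x, \tau) = \sum [A_n \cos(n \tau) + B_n \sin(n \tau)] \sin(nx)$
  From $u(x,0) = 2 \sin(x)$: $A_1=2$. From $u_{\tau}(x,0) = 0$: all $B_n = 0$.
Hence $u(x,\tau) = 2 \sin(x) \cos(\tau)$.
Transform back: $y(x,\tau) = e^{-\tau}u(x,\tau)$.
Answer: $y(x, \tau) = 2 e^{-\tau} \sin(x) \cos(\tau)$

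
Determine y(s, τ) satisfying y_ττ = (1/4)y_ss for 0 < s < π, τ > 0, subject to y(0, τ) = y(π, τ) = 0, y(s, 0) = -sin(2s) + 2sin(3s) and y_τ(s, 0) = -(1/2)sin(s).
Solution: Separating variables: y = Σ [A_n cos(ω_n τ) + B_n sin(ω_n τ)] sin(ns), ω_n = n/2. From ICs (B_n = velocity coefficient / ω_n): A_2=-1, A_3=2, B_1=-1.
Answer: y(s, τ) = -sin(s)sin(τ/2) - sin(2s)cos(τ) + 2sin(3s)cos(3τ/2)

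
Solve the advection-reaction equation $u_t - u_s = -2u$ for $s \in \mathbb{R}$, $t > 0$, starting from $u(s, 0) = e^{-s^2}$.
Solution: Substitute $u = e^{-2t}w$, i.e. $w = e^{2t}u$.
By the product rule, $u_t = e^{-2t}(w_t - 2w)$, $u_s = e^{-2t}w_s$.
Substituting into the PDE and dividing by $e^{-2t}$: $w_t - 2w - w_s = -2w$.
The lower-order terms cancel, leaving the standard advection equation $w_t - w_s = 0$.
Initial data for $w$: $w(s,0) = u(s,0) = e^{-s^2}$.
Solve for $w$:
  By method of characteristics (waves move left with speed 1):
  Along characteristics $s + t =$ const, $w$ is constant, so $w(s,t) = f(s + t)$ with $f = w( \cdot , 0)$.
Hence $w(s,t) = e^{-(s + t)^2}$.
Transform back: $u(s,t) = e^{-2t}w(s,t)$.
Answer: $u(s, t) = e^{-2 t} e^{-(s + t)^2}$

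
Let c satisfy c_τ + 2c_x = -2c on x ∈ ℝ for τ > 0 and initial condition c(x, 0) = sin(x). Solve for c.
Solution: Substitute c = exp(-2τ)u, i.e. u = exp(2τ)c.
By the product rule, c_τ = exp(-2τ)(u_τ - 2u), c_x = exp(-2τ)u_x.
Substituting into the PDE and dividing by exp(-2τ): u_τ - 2u + 2u_x = -2u.
The lower-order terms cancel, leaving the standard advection equation u_τ + 2u_x = 0.
Initial data for u: u(x,0) = c(x,0) = sin(x).
Solve for u:
  By method of characteristics (waves move right with speed 2):
  Along characteristics x - 2τ = const, u is constant, so u(x,τ) = f(x - 2τ) with f = u(·, 0).
Hence u(x,τ) = sin(x - 2τ).
Transform back: c(x,τ) = exp(-2τ)u(x,τ).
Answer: c(x, τ) = exp(-2τ)sin(x - 2τ)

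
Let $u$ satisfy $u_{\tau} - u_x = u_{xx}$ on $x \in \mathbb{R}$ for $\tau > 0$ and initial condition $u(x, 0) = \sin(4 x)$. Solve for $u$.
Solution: Moving frame: $\eta = x + \tau$, $\sigma = \tau$, $u = w(\eta,\sigma)$, so $u_{\tau} = w_{\sigma} + w_{\eta}$ and $u_{xx} = w_{\eta\eta}$.
Hence $u_{\tau} - u_x = w_{\sigma}$ and the PDE becomes the heat equation $w_{\sigma} = w_{\eta\eta}$ on $\eta \in \mathbb{R}$.
Initial data: $w(\eta,0) = u(\eta,0) = \sin(4 \eta)$. Each mode $\sin(n\eta)$ decays as $e^{-n^2\sigma}$ on $\mathbb{R}$, so $w(\eta,\sigma) = \sum c_n e^{-n^2\sigma} \sin(n\eta)$ with $c_4=1$: $w(\eta,\sigma) = e^{-16 \sigma} \sin(4 \eta)$.
Substituting back: $u(x,\tau) = w(x + \tau, \tau)$.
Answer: $u(x, \tau) = e^{-16 \tau} \sin(4 \tau + 4 x)$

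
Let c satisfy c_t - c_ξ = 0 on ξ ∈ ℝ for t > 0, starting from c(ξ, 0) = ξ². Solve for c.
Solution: By characteristics (dξ/dt = -1), c(ξ,t) = f(ξ + t) with f = c(·, 0).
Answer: c(ξ, t) = t² + 2tξ + ξ²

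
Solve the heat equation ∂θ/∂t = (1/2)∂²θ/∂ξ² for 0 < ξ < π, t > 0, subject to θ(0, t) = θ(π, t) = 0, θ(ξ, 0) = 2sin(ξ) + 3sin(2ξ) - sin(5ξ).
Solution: Separating variables: θ = Σ c_n exp(-n²t/2) sin(nξ). From θ(ξ,0) = 2sin(ξ) + 3sin(2ξ) - sin(5ξ): c_1=2, c_2=3, c_5=-1.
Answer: θ(ξ, t) = 3exp(-2t)sin(2ξ) + 2exp(-t/2)sin(ξ) - exp(-25t/2)sin(5ξ)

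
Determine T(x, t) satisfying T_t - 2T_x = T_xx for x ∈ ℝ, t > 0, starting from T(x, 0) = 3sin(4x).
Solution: Moving frame: η = x + 2t, σ = t, T = u(η,σ), so T_t = u_σ + 2u_η and T_xx = u_ηη.
Hence T_t - 2T_x = u_σ and the PDE becomes the heat equation u_σ = u_ηη on η ∈ ℝ.
Initial data: u(η,0) = T(η,0) = 3sin(4η). Each mode sin(nη) decays as exp(-n²σ) on ℝ, so u(η,σ) = Σ c_n exp(-n²σ) sin(nη) with c_4=3: u(η,σ) = 3exp(-16σ)sin(4η).
Substituting back: T(x,t) = u(x + 2t, t).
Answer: T(x, t) = 3exp(-16t)sin(8t + 4x)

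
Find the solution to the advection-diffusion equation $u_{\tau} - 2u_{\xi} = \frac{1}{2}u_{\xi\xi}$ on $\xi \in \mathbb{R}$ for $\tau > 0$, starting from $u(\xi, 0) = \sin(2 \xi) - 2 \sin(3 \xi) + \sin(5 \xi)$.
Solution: Change to a moving frame: let $\eta = \xi + 2\tau$, $\sigma = \tau$ and write $u(\xi,\tau) = w(\eta,\sigma)$.
By the chain rule $u_{\tau} = w_{\sigma} + 2w_{\eta}$, $u_{\xi} = w_{\eta}$, $u_{\xi\xi} = w_{\eta\eta}$.
Then $u_{\tau} - 2u_{\xi} = w_{\sigma}$: the advection term cancels and the PDE becomes the heat equation $w_{\sigma} = \frac{1}{2}w_{\eta\eta}$ on $\eta \in \mathbb{R}$.
Initial data: $w(\eta,0) = u(\eta,0) = \sin(2 \eta) - 2 \sin(3 \eta) + \sin(5 \eta)$.
On $\eta \in \mathbb{R}$ each mode satisfies $(\sin(n\eta))'' = -n^2 \sin(n\eta)$, so $e^{-n^2\sigma/2} \sin(n\eta)$ solves the heat equation; by superposition $w(\eta,\sigma) = \sum c_n e^{-n^2\sigma/2} \sin(n\eta)$.
Reading off the coefficients: $c_2=1, c_3=-2, c_5=1$, so $w(\eta,\sigma) = e^{-2 \sigma} \sin(2 \eta) - 2 e^{-9 \sigma/2} \sin(3 \eta) + e^{-25 \sigma/2} \sin(5 \eta)$.
Substituting back $\eta = \xi + 2\tau$, $\sigma = \tau$: $u(\xi,\tau) = w(\xi + 2\tau, \tau)$.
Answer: $u(\xi, \tau) = e^{-2 \tau} \sin(4 \tau + 2 \xi) - 2 e^{-9 \tau/2} \sin(6 \tau + 3 \xi) + e^{-25 \tau/2} \sin(10 \tau + 5 \xi)$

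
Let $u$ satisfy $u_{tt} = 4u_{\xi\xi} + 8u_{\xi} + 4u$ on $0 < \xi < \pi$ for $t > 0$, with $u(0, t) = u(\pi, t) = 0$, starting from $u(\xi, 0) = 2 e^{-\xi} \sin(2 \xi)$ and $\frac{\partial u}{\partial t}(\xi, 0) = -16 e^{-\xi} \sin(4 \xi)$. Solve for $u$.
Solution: Substitute $u = e^{-\xi}w$.
Then $u_{\xi} = e^{-\xi}(w_{\xi} - w)$, $u_{\xi\xi} = e^{-\xi}(w_{\xi\xi} - 2w_{\xi} + w)$, $u_{tt} = e^{-\xi}w_{tt}$; substituting and dividing by $e^{-\xi}$, the lower-order terms cancel: $w_{tt} = 4w_{\xi\xi}$ (standard wave equation).
Data for $w$: $w(\xi,0) = e^{\xi}u(\xi,0) = 2 \sin(2 \xi)$; $w_t(\xi,0) = e^{\xi}u_t(\xi,0) = -16 \sin(4 \xi)$. The boundary conditions carry over: $w(0,t) = w(\pi,t) = 0$.
Separating variables: $w = \sum [A_n \cos(\omega_n t) + B_n \sin(\omega_n t)] \sin(n\xi)$, $\omega_n = 2n$. From ICs ($B_n$ = velocity coefficient / $\omega_n$): $A_2=2, B_4=-2$.
So $w(\xi,t) = -2 \sin(8 t) \sin(4 \xi) + 2 \sin(2 \xi) \cos(4 t)$, and $u(\xi,t) = e^{-\xi}w(\xi,t)$.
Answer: $u(\xi, t) = 2 e^{-\xi} \sin(2 \xi) \cos(4 t) - 2 e^{-\xi} \sin(4 \xi) \sin(8 t)$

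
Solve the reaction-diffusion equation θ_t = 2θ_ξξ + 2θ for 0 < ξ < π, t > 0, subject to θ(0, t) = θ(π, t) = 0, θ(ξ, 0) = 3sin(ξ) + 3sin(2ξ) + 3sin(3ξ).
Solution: Substitute θ = exp(2t)u, i.e. u = exp(-2t)θ.
By the product rule, θ_t = exp(2t)(u_t + 2u), θ_ξξ = exp(2t)u_ξξ.
Substituting into the PDE and dividing by exp(2t): u_t + 2u = 2u_ξξ + 2u.
The lower-order terms cancel, leaving the standard heat equation u_t = 2u_ξξ.
Initial data for u: u(ξ,0) = θ(ξ,0) = 3sin(ξ) + 3sin(2ξ) + 3sin(3ξ). The boundary conditions carry over: u(0,t) = u(π,t) = 0.
Solve for u:
  Using separation of variables u = X(ξ)G(t):
  Eigenfunctions: sin(nξ), n = 1, 2, 3, ...
  General solution: u(ξ, t) = Σ c_n sin(nξ) exp(-2n² t)
  Matching u(ξ,0) = 3sin(ξ) + 3sin(2ξ) + 3sin(3ξ) term by term: c_1=3, c_2=3, c_3=3.
Hence u(ξ,t) = 3exp(-2t)sin(ξ) + 3exp(-8t)sin(2ξ) + 3exp(-18t)sin(3ξ).
Transform back: θ(ξ,t) = exp(2t)u(ξ,t).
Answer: θ(ξ, t) = 3sin(ξ) + 3exp(-6t)sin(2ξ) + 3exp(-16t)sin(3ξ)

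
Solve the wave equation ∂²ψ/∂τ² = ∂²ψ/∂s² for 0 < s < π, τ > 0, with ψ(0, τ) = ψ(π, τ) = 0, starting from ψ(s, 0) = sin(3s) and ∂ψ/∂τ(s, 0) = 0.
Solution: Separating variables: ψ = Σ [A_n cos(ω_n τ) + B_n sin(ω_n τ)] sin(ns), ω_n = n. From ICs: A_3=1.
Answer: ψ(s, τ) = sin(3s)cos(3τ)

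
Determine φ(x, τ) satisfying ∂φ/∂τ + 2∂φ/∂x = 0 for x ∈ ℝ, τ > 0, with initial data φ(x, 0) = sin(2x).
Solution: By method of characteristics (waves move right with speed 2):
Along characteristics x - 2τ = const, φ is constant, so φ(x,τ) = f(x - 2τ) with f = φ(·, 0).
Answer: φ(x, τ) = sin(2x - 4τ)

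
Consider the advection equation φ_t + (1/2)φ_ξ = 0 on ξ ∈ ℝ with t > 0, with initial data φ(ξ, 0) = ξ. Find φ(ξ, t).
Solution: By method of characteristics (waves move right with speed 1/2):
Along characteristics ξ - (1/2)t = const, φ is constant, so φ(ξ,t) = f(ξ - (1/2)t) with f = φ(·, 0).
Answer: φ(ξ, t) = -(1/2)t + ξ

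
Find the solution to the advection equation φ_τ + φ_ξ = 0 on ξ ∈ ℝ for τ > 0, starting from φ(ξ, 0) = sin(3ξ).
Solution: By method of characteristics (waves move right with speed 1):
Along characteristics ξ - τ = const, φ is constant, so φ(ξ,τ) = f(ξ - τ) with f = φ(·, 0).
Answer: φ(ξ, τ) = sin(3ξ - 3τ)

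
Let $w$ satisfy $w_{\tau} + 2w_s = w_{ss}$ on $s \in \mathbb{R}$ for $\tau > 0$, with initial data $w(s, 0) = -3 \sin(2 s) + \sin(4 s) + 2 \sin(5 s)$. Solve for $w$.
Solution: Moving frame: $\eta = s - 2\tau$, $\sigma = \tau$, $w = u(\eta,\sigma)$, so $w_{\tau} = u_{\sigma} - 2u_{\eta}$ and $w_{ss} = u_{\eta\eta}$.
Hence $w_{\tau} + 2w_s = u_{\sigma}$ and the PDE becomes the heat equation $u_{\sigma} = u_{\eta\eta}$ on $\eta \in \mathbb{R}$.
Initial data: $u(\eta,0) = w(\eta,0) = -3 \sin(2 \eta) + \sin(4 \eta) + 2 \sin(5 \eta)$. Each mode $\sin(n\eta)$ decays as $e^{-n^2\sigma}$ on $\mathbb{R}$, so $u(\eta,\sigma) = \sum c_n e^{-n^2\sigma} \sin(n\eta)$ with $c_2=-3, c_4=1, c_5=2$: $u(\eta,\sigma) = -3 e^{-4 \sigma} \sin(2 \eta) + e^{-16 \sigma} \sin(4 \eta) + 2 e^{-25 \sigma} \sin(5 \eta)$.
Substituting back: $w(s,\tau) = u(s - 2\tau, \tau)$.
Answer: $w(s, \tau) = 3 e^{-4 \tau} \sin(4 \tau - 2 s) -  e^{-16 \tau} \sin(8 \tau - 4 s) - 2 e^{-25 \tau} \sin(10 \tau - 5 s)$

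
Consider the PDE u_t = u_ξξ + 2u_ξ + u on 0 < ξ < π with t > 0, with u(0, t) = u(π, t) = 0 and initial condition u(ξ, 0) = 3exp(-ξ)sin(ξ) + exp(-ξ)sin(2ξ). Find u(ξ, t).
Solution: Substitute u = exp(-ξ)w.
Then u_ξ = exp(-ξ)(w_ξ - w), u_ξξ = exp(-ξ)(w_ξξ - 2w_ξ + w), u_t = exp(-ξ)w_t; substituting and dividing by exp(-ξ), the lower-order terms cancel: w_t = w_ξξ (standard heat equation).
Data for w: w(ξ,0) = exp(ξ)u(ξ,0) = 3sin(ξ) + sin(2ξ). The boundary conditions carry over: w(0,t) = w(π,t) = 0.
Separating variables: w = Σ c_n exp(-n²t) sin(nξ). From w(ξ,0) = 3sin(ξ) + sin(2ξ): c_1=3, c_2=1.
So w(ξ,t) = 3exp(-t)sin(ξ) + exp(-4t)sin(2ξ), and u(ξ,t) = exp(-ξ)w(ξ,t).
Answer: u(ξ, t) = 3exp(-t)exp(-ξ)sin(ξ) + exp(-4t)exp(-ξ)sin(2ξ)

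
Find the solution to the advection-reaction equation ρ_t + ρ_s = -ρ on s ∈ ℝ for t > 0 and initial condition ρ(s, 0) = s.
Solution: Substitute ρ = exp(-t)u.
Then ρ_t = exp(-t)(u_t - u), ρ_s = exp(-t)u_s; substituting and dividing by exp(-t), the lower-order terms cancel: u_t + u_s = 0 (standard advection equation).
Data for u: u(s,0) = ρ(s,0) = s.
By characteristics (ds/dt = 1), u(s,t) = f(s - t) with f = u(·, 0).
So u(s,t) = s - t, and ρ(s,t) = exp(-t)u(s,t).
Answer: ρ(s, t) = sexp(-t) - texp(-t)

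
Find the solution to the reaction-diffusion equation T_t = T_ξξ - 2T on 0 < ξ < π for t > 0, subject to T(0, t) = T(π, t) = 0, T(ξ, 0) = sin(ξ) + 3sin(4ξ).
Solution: Substitute T = exp(-2t)u.
Then T_t = exp(-2t)(u_t - 2u), T_ξξ = exp(-2t)u_ξξ; substituting and dividing by exp(-2t), the lower-order terms cancel: u_t = u_ξξ (standard heat equation).
Data for u: u(ξ,0) = T(ξ,0) = sin(ξ) + 3sin(4ξ). The boundary conditions carry over: u(0,t) = u(π,t) = 0.
Separating variables: u = Σ c_n exp(-n²t) sin(nξ). From u(ξ,0) = sin(ξ) + 3sin(4ξ): c_1=1, c_4=3.
So u(ξ,t) = exp(-t)sin(ξ) + 3exp(-16t)sin(4ξ), and T(ξ,t) = exp(-2t)u(ξ,t).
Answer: T(ξ, t) = exp(-3t)sin(ξ) + 3exp(-18t)sin(4ξ)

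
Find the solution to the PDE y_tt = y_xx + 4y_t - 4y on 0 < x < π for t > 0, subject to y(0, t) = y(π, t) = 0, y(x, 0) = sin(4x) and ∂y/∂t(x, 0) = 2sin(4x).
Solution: Substitute y = exp(2t)u, i.e. u = exp(-2t)y.
By the product rule, y_t = exp(2t)(u_t + 2u), y_tt = exp(2t)(u_tt + 4u_t + 4u), y_xx = exp(2t)u_xx.
Substituting into the PDE and dividing by exp(2t): u_tt + 4u_t + 4u = u_xx + 4(u_t + 2u) - 4u.
The lower-order terms cancel, leaving the standard wave equation u_tt = u_xx.
Initial data for u: u(x,0) = y(x,0) = sin(4x); u_t(x,0) = y_t(x,0) - 2y(x,0) = 0. The boundary conditions carry over: u(0,t) = u(π,t) = 0.
Solve for u:
  Using separation of variables u = X(x)T(t):
  Eigenfunctions: sin(nx), n = 1, 2, 3, ...
  General solution: u(x, t) = Σ [A_n cos(n t) + B_n sin(n t)] sin(nx)
  From u(x,0) = sin(4x): A_4=1. From u_t(x,0) = 0: all B_n = 0.
Hence u(x,t) = sin(4x)cos(4t).
Transform back: y(x,t) = exp(2t)u(x,t).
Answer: y(x, t) = exp(2t)sin(4x)cos(4t)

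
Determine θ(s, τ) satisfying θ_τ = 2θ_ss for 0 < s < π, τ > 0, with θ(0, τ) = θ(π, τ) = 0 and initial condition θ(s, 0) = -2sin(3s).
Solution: Separating variables: θ = Σ c_n exp(-2n²τ) sin(ns). From θ(s,0) = -2sin(3s): c_3=-2.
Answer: θ(s, τ) = -2exp(-18τ)sin(3s)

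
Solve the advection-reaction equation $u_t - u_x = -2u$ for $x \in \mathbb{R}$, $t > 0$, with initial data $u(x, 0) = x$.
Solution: Substitute $u = e^{-2t}w$, i.e. $w = e^{2t}u$.
By the product rule, $u_t = e^{-2t}(w_t - 2w)$, $u_x = e^{-2t}w_x$.
Substituting into the PDE and dividing by $e^{-2t}$: $w_t - 2w - w_x = -2w$.
The lower-order terms cancel, leaving the standard advection equation $w_t - w_x = 0$.
Initial data for $w$: $w(x,0) = u(x,0) = x$.
Solve for $w$:
  By method of characteristics (waves move left with speed 1):
  Along characteristics $x + t =$ const, $w$ is constant, so $w(x,t) = f(x + t)$ with $f = w( \cdot , 0)$.
Hence $w(x,t) = t + x$.
Transform back: $u(x,t) = e^{-2t}w(x,t)$.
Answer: $u(x, t) = t e^{-2 t} + x e^{-2 t}$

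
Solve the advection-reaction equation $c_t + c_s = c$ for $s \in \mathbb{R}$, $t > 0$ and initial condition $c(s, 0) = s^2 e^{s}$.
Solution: Substitute $c = e^{s}u$, i.e. $u = e^{-s}c$.
By the product rule, $c_s = e^{s}(u_s + u)$, $c_t = e^{s}u_t$.
Substituting into the PDE and dividing by $e^{s}$: $u_t + (u_s + u) = u$.
The lower-order terms cancel, leaving the standard advection equation $u_t + u_s = 0$.
Initial data for $u$: $u(s,0) = e^{-s}c(s,0) = s^2$.
Solve for $u$:
  By method of characteristics (waves move right with speed 1):
  Along characteristics $s - t =$ const, $u$ is constant, so $u(s,t) = f(s - t)$ with $f = u( \cdot , 0)$.
Hence $u(s,t) = s^2 - 2 s t + t^2$.
Transform back: $c(s,t) = e^{s}u(s,t)$.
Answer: $c(s, t) = s^2 e^{s} - 2 s t e^{s} + t^2 e^{s}$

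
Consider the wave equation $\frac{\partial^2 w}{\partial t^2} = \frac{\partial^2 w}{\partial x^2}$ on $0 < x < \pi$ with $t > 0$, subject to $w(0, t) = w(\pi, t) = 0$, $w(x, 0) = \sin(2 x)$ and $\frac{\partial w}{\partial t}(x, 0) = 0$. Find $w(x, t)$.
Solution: Using separation of variables $w = X(x)T(t)$:
Eigenfunctions: $\sin(nx)$, $n = 1, 2, 3, \ldots$
General solution: $w(x, t) = \sum [A_n \cos(n t) + B_n \sin(n t)] \sin(nx)$
From $w(x,0) = \sin(2 x)$: $A_2=1$. From $w_t(x,0) = 0$: all $B_n = 0$.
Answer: $w(x, t) = \sin(2 x) \cos(2 t)$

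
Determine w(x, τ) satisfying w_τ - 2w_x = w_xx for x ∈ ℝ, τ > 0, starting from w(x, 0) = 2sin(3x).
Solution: Change to a moving frame: let η = x + 2τ, σ = τ and write w(x,τ) = u(η,σ).
By the chain rule w_τ = u_σ + 2u_η, w_x = u_η, w_xx = u_ηη.
Then w_τ - 2w_x = u_σ: the advection term cancels and the PDE becomes the heat equation u_σ = u_ηη on η ∈ ℝ.
Initial data: u(η,0) = w(η,0) = 2sin(3η).
On η ∈ ℝ each mode satisfies (sin(nη))″ = -n² sin(nη), so exp(-n²σ) sin(nη) solves the heat equation; by superposition u(η,σ) = Σ c_n exp(-n²σ) sin(nη).
Reading off the coefficients: c_3=2, so u(η,σ) = 2exp(-9σ)sin(3η).
Substituting back η = x + 2τ, σ = τ: w(x,τ) = u(x + 2τ, τ).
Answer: w(x, τ) = 2exp(-9τ)sin(3x + 6τ)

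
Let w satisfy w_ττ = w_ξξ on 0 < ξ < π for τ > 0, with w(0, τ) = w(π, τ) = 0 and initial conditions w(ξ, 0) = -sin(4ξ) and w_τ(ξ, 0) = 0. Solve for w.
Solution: Using separation of variables w = X(ξ)T(τ):
Eigenfunctions: sin(nξ), n = 1, 2, 3, ...
General solution: w(ξ, τ) = Σ [A_n cos(n τ) + B_n sin(n τ)] sin(nξ)
From w(ξ,0) = -sin(4ξ): A_4=-1. From w_τ(ξ,0) = 0: all B_n = 0.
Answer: w(ξ, τ) = -sin(4ξ)cos(4τ)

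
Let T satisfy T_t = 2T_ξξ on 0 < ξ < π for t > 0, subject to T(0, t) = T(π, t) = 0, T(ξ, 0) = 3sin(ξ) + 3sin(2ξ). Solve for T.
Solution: Using separation of variables T = X(ξ)G(t):
Eigenfunctions: sin(nξ), n = 1, 2, 3, ...
General solution: T(ξ, t) = Σ c_n sin(nξ) exp(-2n² t)
Matching T(ξ,0) = 3sin(ξ) + 3sin(2ξ) term by term: c_1=3, c_2=3.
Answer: T(ξ, t) = 3exp(-2t)sin(ξ) + 3exp(-8t)sin(2ξ)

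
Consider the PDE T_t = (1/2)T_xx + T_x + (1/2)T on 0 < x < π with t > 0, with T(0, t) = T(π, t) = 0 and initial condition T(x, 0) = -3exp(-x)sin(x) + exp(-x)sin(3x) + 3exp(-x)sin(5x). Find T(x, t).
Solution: Substitute T = exp(-x)u, i.e. u = exp(x)T.
By the product rule, T_x = exp(-x)(u_x - u), T_xx = exp(-x)(u_xx - 2u_x + u), T_t = exp(-x)u_t.
Substituting into the PDE and dividing by exp(-x): u_t = (1/2)(u_xx - 2u_x + u) + (u_x - u) + (1/2)u.
The lower-order terms cancel, leaving the standard heat equation u_t = (1/2)u_xx.
Initial data for u: u(x,0) = exp(x)T(x,0) = -3sin(x) + sin(3x) + 3sin(5x). The boundary conditions carry over: u(0,t) = u(π,t) = 0.
Solve for u:
  Using separation of variables u = X(x)G(t):
  Eigenfunctions: sin(nx), n = 1, 2, 3, ...
  General solution: u(x, t) = Σ c_n sin(nx) exp(-n² t/2)
  Matching u(x,0) = -3sin(x) + sin(3x) + 3sin(5x) term by term: c_1=-3, c_3=1, c_5=3.
Hence u(x,t) = -3exp(-t/2)sin(x) + exp(-9t/2)sin(3x) + 3exp(-25t/2)sin(5x).
Transform back: T(x,t) = exp(-x)u(x,t).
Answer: T(x, t) = -3exp(-t/2)exp(-x)sin(x) + exp(-9t/2)exp(-x)sin(3x) + 3exp(-25t/2)exp(-x)sin(5x)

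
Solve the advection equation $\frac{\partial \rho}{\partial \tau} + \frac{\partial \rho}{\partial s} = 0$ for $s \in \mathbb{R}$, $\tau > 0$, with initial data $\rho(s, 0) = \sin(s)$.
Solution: By characteristics ($ds/d\tau = 1$), $\rho(s,\tau) = f(s - \tau)$ with $f = \rho( \cdot , 0)$.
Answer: $\rho(s, \tau) = - \sin(\tau - s)$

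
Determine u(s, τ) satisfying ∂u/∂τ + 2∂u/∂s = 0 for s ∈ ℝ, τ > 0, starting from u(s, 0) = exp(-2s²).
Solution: By characteristics (ds/dτ = 2), u(s,τ) = f(s - 2τ) with f = u(·, 0).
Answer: u(s, τ) = exp(-2(s - 2τ)²)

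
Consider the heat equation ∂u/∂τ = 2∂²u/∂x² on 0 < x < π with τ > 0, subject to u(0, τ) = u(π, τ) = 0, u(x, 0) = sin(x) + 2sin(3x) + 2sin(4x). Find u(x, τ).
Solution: Using separation of variables u = X(x)T(τ):
Eigenfunctions: sin(nx), n = 1, 2, 3, ...
General solution: u(x, τ) = Σ c_n sin(nx) exp(-2n² τ)
Matching u(x,0) = sin(x) + 2sin(3x) + 2sin(4x) term by term: c_1=1, c_3=2, c_4=2.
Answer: u(x, τ) = exp(-2τ)sin(x) + 2exp(-18τ)sin(3x) + 2exp(-32τ)sin(4x)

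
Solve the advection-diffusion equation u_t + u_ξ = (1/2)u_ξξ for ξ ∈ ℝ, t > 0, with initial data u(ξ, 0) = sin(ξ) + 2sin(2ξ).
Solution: Change to a moving frame: let η = ξ - t, σ = t and write u(ξ,t) = w(η,σ).
By the chain rule u_t = w_σ - w_η, u_ξ = w_η, u_ξξ = w_ηη.
Then u_t + u_ξ = w_σ: the advection term cancels and the PDE becomes the heat equation w_σ = (1/2)w_ηη on η ∈ ℝ.
Initial data: w(η,0) = u(η,0) = sin(η) + 2sin(2η).
On η ∈ ℝ each mode satisfies (sin(nη))″ = -n² sin(nη), so exp(-n²σ/2) sin(nη) solves the heat equation; by superposition w(η,σ) = Σ c_n exp(-n²σ/2) sin(nη).
Reading off the coefficients: c_1=1, c_2=2, so w(η,σ) = 2exp(-2σ)sin(2η) + exp(-σ/2)sin(η).
Substituting back η = ξ - t, σ = t: u(ξ,t) = w(ξ - t, t).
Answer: u(ξ, t) = -2exp(-2t)sin(2t - 2ξ) - exp(-t/2)sin(t - ξ)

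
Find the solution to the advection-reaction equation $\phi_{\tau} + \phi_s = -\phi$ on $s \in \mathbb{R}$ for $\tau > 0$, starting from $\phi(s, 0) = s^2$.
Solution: Substitute $\phi = e^{-\tau}u$.
Then $\phi_{\tau} = e^{-\tau}(u_{\tau} - u)$, $\phi_s = e^{-\tau}u_s$; substituting and dividing by $e^{-\tau}$, the lower-order terms cancel: $u_{\tau} + u_s = 0$ (standard advection equation).
Data for $u$: $u(s,0) = \phi(s,0) = s^2$.
By characteristics ($ds/d\tau = 1$), $u(s,\tau) = f(s - \tau)$ with $f = u( \cdot , 0)$.
So $u(s,\tau) = s^2 - 2 s \tau + \tau^2$, and $\phi(s,\tau) = e^{-\tau}u(s,\tau)$.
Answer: $\phi(s, \tau) = \tau^2 e^{-\tau} - 2 \tau s e^{-\tau} + s^2 e^{-\tau}$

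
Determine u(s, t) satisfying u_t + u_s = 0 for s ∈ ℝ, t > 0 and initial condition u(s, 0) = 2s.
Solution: By method of characteristics (waves move right with speed 1):
Along characteristics s - t = const, u is constant, so u(s,t) = f(s - t) with f = u(·, 0).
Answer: u(s, t) = 2s - 2t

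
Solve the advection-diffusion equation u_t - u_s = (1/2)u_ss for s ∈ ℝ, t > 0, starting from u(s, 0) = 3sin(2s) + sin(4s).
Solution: Moving frame: η = s + t, σ = t, u = w(η,σ), so u_t = w_σ + w_η and u_ss = w_ηη.
Hence u_t - u_s = w_σ and the PDE becomes the heat equation w_σ = (1/2)w_ηη on η ∈ ℝ.
Initial data: w(η,0) = u(η,0) = 3sin(2η) + sin(4η). Each mode sin(nη) decays as exp(-n²σ/2) on ℝ, so w(η,σ) = Σ c_n exp(-n²σ/2) sin(nη) with c_2=3, c_4=1: w(η,σ) = 3exp(-2σ)sin(2η) + exp(-8σ)sin(4η).
Substituting back: u(s,t) = w(s + t, t).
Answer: u(s, t) = 3exp(-2t)sin(2s + 2t) + exp(-8t)sin(4s + 4t)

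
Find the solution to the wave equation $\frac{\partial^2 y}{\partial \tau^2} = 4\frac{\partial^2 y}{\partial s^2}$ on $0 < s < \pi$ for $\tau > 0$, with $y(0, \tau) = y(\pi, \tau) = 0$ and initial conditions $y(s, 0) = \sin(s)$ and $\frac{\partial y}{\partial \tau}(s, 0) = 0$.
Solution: Separating variables: $y = \sum [A_n \cos(\omega_n \tau) + B_n \sin(\omega_n \tau)] \sin(ns)$, $\omega_n = 2n$. From ICs: $A_1=1$.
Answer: $y(s, \tau) = \sin(s) \cos(2 \tau)$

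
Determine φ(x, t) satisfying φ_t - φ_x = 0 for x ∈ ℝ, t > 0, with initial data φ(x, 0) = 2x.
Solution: By method of characteristics (waves move left with speed 1):
Along characteristics x + t = const, φ is constant, so φ(x,t) = f(x + t) with f = φ(·, 0).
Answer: φ(x, t) = 2t + 2x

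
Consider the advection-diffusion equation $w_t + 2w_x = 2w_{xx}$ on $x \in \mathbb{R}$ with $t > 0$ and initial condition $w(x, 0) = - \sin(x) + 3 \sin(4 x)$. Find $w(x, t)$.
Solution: Change to a moving frame: let $\eta = x - 2t$, $\sigma = t$ and write $w(x,t) = u(\eta,\sigma)$.
By the chain rule $w_t = u_{\sigma} - 2u_{\eta}$, $w_x = u_{\eta}$, $w_{xx} = u_{\eta\eta}$.
Then $w_t + 2w_x = u_{\sigma}$: the advection term cancels and the PDE becomes the heat equation $u_{\sigma} = 2u_{\eta\eta}$ on $\eta \in \mathbb{R}$.
Initial data: $u(\eta,0) = w(\eta,0) = - \sin(\eta) + 3 \sin(4 \eta)$.
On $\eta \in \mathbb{R}$ each mode satisfies $(\sin(n\eta))'' = -n^2 \sin(n\eta)$, so $e^{-2n^2\sigma} \sin(n\eta)$ solves the heat equation; by superposition $u(\eta,\sigma) = \sum c_n e^{-2n^2\sigma} \sin(n\eta)$.
Reading off the coefficients: $c_1=-1, c_4=3$, so $u(\eta,\sigma) = - e^{-2 \sigma} \sin(\eta) + 3 e^{-32 \sigma} \sin(4 \eta)$.
Substituting back $\eta = x - 2t$, $\sigma = t$: $w(x,t) = u(x - 2t, t)$.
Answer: $w(x, t) = e^{-2 t} \sin(2 t - x) - 3 e^{-32 t} \sin(8 t - 4 x)$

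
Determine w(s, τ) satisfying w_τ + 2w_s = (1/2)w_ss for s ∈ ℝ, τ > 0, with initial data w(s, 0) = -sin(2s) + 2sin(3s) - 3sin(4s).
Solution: Moving frame: η = s - 2τ, σ = τ, w = u(η,σ), so w_τ = u_σ - 2u_η and w_ss = u_ηη.
Hence w_τ + 2w_s = u_σ and the PDE becomes the heat equation u_σ = (1/2)u_ηη on η ∈ ℝ.
Initial data: u(η,0) = w(η,0) = -sin(2η) + 2sin(3η) - 3sin(4η). Each mode sin(nη) decays as exp(-n²σ/2) on ℝ, so u(η,σ) = Σ c_n exp(-n²σ/2) sin(nη) with c_2=-1, c_3=2, c_4=-3: u(η,σ) = -exp(-2σ)sin(2η) - 3exp(-8σ)sin(4η) + 2exp(-9σ/2)sin(3η).
Substituting back: w(s,τ) = u(s - 2τ, τ).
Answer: w(s, τ) = -exp(-2τ)sin(2s - 4τ) - 3exp(-8τ)sin(4s - 8τ) + 2exp(-9τ/2)sin(3s - 6τ)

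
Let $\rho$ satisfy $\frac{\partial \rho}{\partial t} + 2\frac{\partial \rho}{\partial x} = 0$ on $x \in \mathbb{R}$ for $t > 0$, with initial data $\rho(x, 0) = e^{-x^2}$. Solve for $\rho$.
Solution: By characteristics ($dx/dt = 2$), $\rho(x,t) = f(x - 2t)$ with $f = \rho( \cdot , 0)$.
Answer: $\rho(x, t) = e^{-(-2 t + x)^2}$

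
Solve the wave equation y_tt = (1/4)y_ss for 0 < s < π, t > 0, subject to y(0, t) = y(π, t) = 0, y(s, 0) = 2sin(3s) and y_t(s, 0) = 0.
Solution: Using separation of variables y = X(s)T(t):
Eigenfunctions: sin(ns), n = 1, 2, 3, ...
General solution: y(s, t) = Σ [A_n cos(n t/2) + B_n sin(n t/2)] sin(ns)
From y(s,0) = 2sin(3s): A_3=2. From y_t(s,0) = 0: all B_n = 0.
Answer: y(s, t) = 2sin(3s)cos(3t/2)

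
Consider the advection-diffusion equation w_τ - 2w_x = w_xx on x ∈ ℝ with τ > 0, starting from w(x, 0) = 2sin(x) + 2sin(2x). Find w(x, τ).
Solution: Moving frame: η = x + 2τ, σ = τ, w = u(η,σ), so w_τ = u_σ + 2u_η and w_xx = u_ηη.
Hence w_τ - 2w_x = u_σ and the PDE becomes the heat equation u_σ = u_ηη on η ∈ ℝ.
Initial data: u(η,0) = w(η,0) = 2sin(η) + 2sin(2η). Each mode sin(nη) decays as exp(-n²σ) on ℝ, so u(η,σ) = Σ c_n exp(-n²σ) sin(nη) with c_1=2, c_2=2: u(η,σ) = 2exp(-σ)sin(η) + 2exp(-4σ)sin(2η).
Substituting back: w(x,τ) = u(x + 2τ, τ).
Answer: w(x, τ) = 2exp(-τ)sin(x + 2τ) + 2exp(-4τ)sin(2x + 4τ)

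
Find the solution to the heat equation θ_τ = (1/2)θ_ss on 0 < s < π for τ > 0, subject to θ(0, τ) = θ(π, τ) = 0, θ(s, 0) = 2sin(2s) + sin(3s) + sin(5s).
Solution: Using separation of variables θ = X(s)G(τ):
Eigenfunctions: sin(ns), n = 1, 2, 3, ...
General solution: θ(s, τ) = Σ c_n sin(ns) exp(-n² τ/2)
Matching θ(s,0) = 2sin(2s) + sin(3s) + sin(5s) term by term: c_2=2, c_3=1, c_5=1.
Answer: θ(s, τ) = 2exp(-2τ)sin(2s) + exp(-9τ/2)sin(3s) + exp(-25τ/2)sin(5s)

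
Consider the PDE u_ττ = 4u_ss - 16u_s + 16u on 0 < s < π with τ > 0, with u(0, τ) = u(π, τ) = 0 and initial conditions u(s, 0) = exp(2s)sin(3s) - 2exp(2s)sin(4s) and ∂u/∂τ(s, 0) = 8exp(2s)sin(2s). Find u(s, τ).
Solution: Substitute u = exp(2s)w, i.e. w = exp(-2s)u.
By the product rule, u_s = exp(2s)(w_s + 2w), u_ss = exp(2s)(w_ss + 4w_s + 4w), u_ττ = exp(2s)w_ττ.
Substituting into the PDE and dividing by exp(2s): w_ττ = 4(w_ss + 4w_s + 4w) - 16(w_s + 2w) + 16w.
The lower-order terms cancel, leaving the standard wave equation w_ττ = 4w_ss.
Initial data for w: w(s,0) = exp(-2s)u(s,0) = sin(3s) - 2sin(4s); w_τ(s,0) = exp(-2s)u_τ(s,0) = 8sin(2s). The boundary conditions carry over: w(0,τ) = w(π,τ) = 0.
Solve for w:
  Using separation of variables w = X(s)T(τ):
  Eigenfunctions: sin(ns), n = 1, 2, 3, ...
  General solution: w(s, τ) = Σ [A_n cos(2n τ) + B_n sin(2n τ)] sin(ns)
  From w(s,0) = sin(3s) - 2sin(4s): A_3=1, A_4=-2. From w_τ(s,0) = 8sin(2s), using w_τ(s,0) = Σ ω_n B_n sin(ns) with ω_n = 2n: B_2 = 8/4 = 2.
Hence w(s,τ) = 2sin(2s)sin(4τ) + sin(3s)cos(6τ) - 2sin(4s)cos(8τ).
Transform back: u(s,τ) = exp(2s)w(s,τ).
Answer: u(s, τ) = 2exp(2s)sin(2s)sin(4τ) + exp(2s)sin(3s)cos(6τ) - 2exp(2s)sin(4s)cos(8τ)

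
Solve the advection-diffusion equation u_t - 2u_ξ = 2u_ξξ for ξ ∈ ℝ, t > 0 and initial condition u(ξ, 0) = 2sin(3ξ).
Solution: Change to a moving frame: let η = ξ + 2t, σ = t and write u(ξ,t) = w(η,σ).
By the chain rule u_t = w_σ + 2w_η, u_ξ = w_η, u_ξξ = w_ηη.
Then u_t - 2u_ξ = w_σ: the advection term cancels and the PDE becomes the heat equation w_σ = 2w_ηη on η ∈ ℝ.
Initial data: w(η,0) = u(η,0) = 2sin(3η).
On η ∈ ℝ each mode satisfies (sin(nη))″ = -n² sin(nη), so exp(-2n²σ) sin(nη) solves the heat equation; by superposition w(η,σ) = Σ c_n exp(-2n²σ) sin(nη).
Reading off the coefficients: c_3=2, so w(η,σ) = 2exp(-18σ)sin(3η).
Substituting back η = ξ + 2t, σ = t: u(ξ,t) = w(ξ + 2t, t).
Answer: u(ξ, t) = 2exp(-18t)sin(6t + 3ξ)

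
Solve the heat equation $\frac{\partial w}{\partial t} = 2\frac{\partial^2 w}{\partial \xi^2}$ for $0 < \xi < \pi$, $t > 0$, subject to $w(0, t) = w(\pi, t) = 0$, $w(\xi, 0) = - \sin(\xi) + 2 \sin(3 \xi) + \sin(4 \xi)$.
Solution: Using separation of variables $w = X(\xi)T(t)$:
Eigenfunctions: $\sin(n\xi)$, $n = 1, 2, 3, \ldots$
General solution: $w(\xi, t) = \sum c_n \sin(n\xi) e^{-2n^2 t}$
Matching $w(\xi,0) = - \sin(\xi) + 2 \sin(3 \xi) + \sin(4 \xi)$ term by term: $c_1=-1, c_3=2, c_4=1$.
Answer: $w(\xi, t) = - e^{-2 t} \sin(\xi) + 2 e^{-18 t} \sin(3 \xi) + e^{-32 t} \sin(4 \xi)$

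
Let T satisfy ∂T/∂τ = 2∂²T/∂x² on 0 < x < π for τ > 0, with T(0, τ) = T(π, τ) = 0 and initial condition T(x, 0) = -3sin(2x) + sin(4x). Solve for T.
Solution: Separating variables: T = Σ c_n exp(-2n²τ) sin(nx). From T(x,0) = -3sin(2x) + sin(4x): c_2=-3, c_4=1.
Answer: T(x, τ) = -3exp(-8τ)sin(2x) + exp(-32τ)sin(4x)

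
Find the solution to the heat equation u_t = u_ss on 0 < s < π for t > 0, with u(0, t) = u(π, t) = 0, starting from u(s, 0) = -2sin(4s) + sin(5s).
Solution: Using separation of variables u = X(s)T(t):
Eigenfunctions: sin(ns), n = 1, 2, 3, ...
General solution: u(s, t) = Σ c_n sin(ns) exp(-n² t)
Matching u(s,0) = -2sin(4s) + sin(5s) term by term: c_4=-2, c_5=1.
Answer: u(s, t) = -2exp(-16t)sin(4s) + exp(-25t)sin(5s)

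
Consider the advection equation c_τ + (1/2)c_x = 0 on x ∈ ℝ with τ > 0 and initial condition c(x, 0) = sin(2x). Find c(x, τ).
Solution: By method of characteristics (waves move right with speed 1/2):
Along characteristics x - (1/2)τ = const, c is constant, so c(x,τ) = f(x - (1/2)τ) with f = c(·, 0).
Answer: c(x, τ) = sin(2x - τ)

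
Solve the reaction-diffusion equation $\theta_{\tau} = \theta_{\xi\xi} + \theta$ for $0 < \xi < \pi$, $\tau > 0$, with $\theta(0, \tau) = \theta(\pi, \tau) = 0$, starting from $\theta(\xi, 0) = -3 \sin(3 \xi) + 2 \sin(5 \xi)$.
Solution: Substitute $\theta = e^{\tau}u$.
Then $\theta_{\tau} = e^{\tau}(u_{\tau} + u)$, $\theta_{\xi\xi} = e^{\tau}u_{\xi\xi}$; substituting and dividing by $e^{\tau}$, the lower-order terms cancel: $u_{\tau} = u_{\xi\xi}$ (standard heat equation).
Data for $u$: $u(\xi,0) = \theta(\xi,0) = -3 \sin(3 \xi) + 2 \sin(5 \xi)$. The boundary conditions carry over: $u(0,\tau) = u(\pi,\tau) = 0$.
Separating variables: $u = \sum c_n e^{-n^2\tau} \sin(n\xi)$. From $u(\xi,0) = -3 \sin(3 \xi) + 2 \sin(5 \xi)$: $c_3=-3, c_5=2$.
So $u(\xi,\tau) = -3 e^{-9 \tau} \sin(3 \xi) + 2 e^{-25 \tau} \sin(5 \xi)$, and $\theta(\xi,\tau) = e^{\tau}u(\xi,\tau)$.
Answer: $\theta(\xi, \tau) = -3 e^{-8 \tau} \sin(3 \xi) + 2 e^{-24 \tau} \sin(5 \xi)$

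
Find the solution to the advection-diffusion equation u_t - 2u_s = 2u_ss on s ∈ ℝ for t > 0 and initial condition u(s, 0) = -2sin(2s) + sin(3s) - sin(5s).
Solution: Change to a moving frame: let η = s + 2t, σ = t and write u(s,t) = w(η,σ).
By the chain rule u_t = w_σ + 2w_η, u_s = w_η, u_ss = w_ηη.
Then u_t - 2u_s = w_σ: the advection term cancels and the PDE becomes the heat equation w_σ = 2w_ηη on η ∈ ℝ.
Initial data: w(η,0) = u(η,0) = -2sin(2η) + sin(3η) - sin(5η).
On η ∈ ℝ each mode satisfies (sin(nη))″ = -n² sin(nη), so exp(-2n²σ) sin(nη) solves the heat equation; by superposition w(η,σ) = Σ c_n exp(-2n²σ) sin(nη).
Reading off the coefficients: c_2=-2, c_3=1, c_5=-1, so w(η,σ) = -2exp(-8σ)sin(2η) + exp(-18σ)sin(3η) - exp(-50σ)sin(5η).
Substituting back η = s + 2t, σ = t: u(s,t) = w(s + 2t, t).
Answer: u(s, t) = -2exp(-8t)sin(2s + 4t) + exp(-18t)sin(3s + 6t) - exp(-50t)sin(5s + 10t)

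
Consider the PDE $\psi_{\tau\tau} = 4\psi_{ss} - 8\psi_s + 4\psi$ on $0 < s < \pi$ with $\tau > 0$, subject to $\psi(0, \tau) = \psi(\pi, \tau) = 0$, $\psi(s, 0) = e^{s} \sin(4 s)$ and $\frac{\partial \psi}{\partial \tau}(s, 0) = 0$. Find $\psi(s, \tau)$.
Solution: Substitute $\psi = e^{s}u$.
Then $\psi_s = e^{s}(u_s + u)$, $\psi_{ss} = e^{s}(u_{ss} + 2u_s + u)$, $\psi_{\tau\tau} = e^{s}u_{\tau\tau}$; substituting and dividing by $e^{s}$, the lower-order terms cancel: $u_{\tau\tau} = 4u_{ss}$ (standard wave equation).
Data for $u$: $u(s,0) = e^{-s}\psi(s,0) = \sin(4 s)$; $u_{\tau}(s,0) = e^{-s}\psi_{\tau}(s,0) = 0$. The boundary conditions carry over: $u(0,\tau) = u(\pi,\tau) = 0$.
Separating variables: $u = \sum [A_n \cos(\omega_n \tau) + B_n \sin(\omega_n \tau)] \sin(ns)$, $\omega_n = 2n$. From ICs: $A_4=1$.
So $u(s,\tau) = \sin(4 s) \cos(8 \tau)$, and $\psi(s,\tau) = e^{s}u(s,\tau)$.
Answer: $\psi(s, \tau) = e^{s} \sin(4 s) \cos(8 \tau)$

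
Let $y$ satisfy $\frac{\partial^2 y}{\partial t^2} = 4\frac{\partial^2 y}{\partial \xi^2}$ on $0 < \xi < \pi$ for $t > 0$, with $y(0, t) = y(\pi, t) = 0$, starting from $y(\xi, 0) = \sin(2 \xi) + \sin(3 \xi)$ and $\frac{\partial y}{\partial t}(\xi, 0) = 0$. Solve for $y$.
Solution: Using separation of variables $y = X(\xi)T(t)$:
Eigenfunctions: $\sin(n\xi)$, $n = 1, 2, 3, \ldots$
General solution: $y(\xi, t) = \sum [A_n \cos(2n t) + B_n \sin(2n t)] \sin(n\xi)$
From $y(\xi,0) = \sin(2 \xi) + \sin(3 \xi)$: $A_2=1, A_3=1$. From $y_t(\xi,0) = 0$: all $B_n = 0$.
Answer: $y(\xi, t) = \sin(2 \xi) \cos(4 t) + \sin(3 \xi) \cos(6 t)$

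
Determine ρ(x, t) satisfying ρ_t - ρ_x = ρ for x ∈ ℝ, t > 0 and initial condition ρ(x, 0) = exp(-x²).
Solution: Substitute ρ = exp(t)u.
Then ρ_t = exp(t)(u_t + u), ρ_x = exp(t)u_x; substituting and dividing by exp(t), the lower-order terms cancel: u_t - u_x = 0 (standard advection equation).
Data for u: u(x,0) = ρ(x,0) = exp(-x²).
By characteristics (dx/dt = -1), u(x,t) = f(x + t) with f = u(·, 0).
So u(x,t) = exp(-(t + x)²), and ρ(x,t) = exp(t)u(x,t).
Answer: ρ(x, t) = exp(t)exp(-(t + x)²)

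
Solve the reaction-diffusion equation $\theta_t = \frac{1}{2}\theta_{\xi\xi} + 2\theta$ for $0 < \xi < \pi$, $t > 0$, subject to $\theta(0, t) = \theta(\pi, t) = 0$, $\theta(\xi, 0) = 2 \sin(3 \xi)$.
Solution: Substitute $\theta = e^{2t}u$, i.e. $u = e^{-2t}\theta$.
By the product rule, $\theta_t = e^{2t}(u_t + 2u)$, $\theta_{\xi\xi} = e^{2t}u_{\xi\xi}$.
Substituting into the PDE and dividing by $e^{2t}$: $u_t + 2u = \frac{1}{2}u_{\xi\xi} + 2u$.
The lower-order terms cancel, leaving the standard heat equation $u_t = \frac{1}{2}u_{\xi\xi}$.
Initial data for $u$: $u(\xi,0) = \theta(\xi,0) = 2 \sin(3 \xi)$. The boundary conditions carry over: $u(0,t) = u(\pi,t) = 0$.
Solve for $u$:
  Using separation of variables $u = X(\xi)G(t)$:
  Eigenfunctions: $\sin(n\xi)$, $n = 1, 2, 3, \ldots$
  General solution: $u(\xi, t) = \sum c_n \sin(n\xi) e^{-n^2 t/2}$
  Matching $u(\xi,0) = 2 \sin(3 \xi)$ term by term: $c_3=2$.
Hence $u(\xi,t) = 2 e^{-9 t/2} \sin(3 \xi)$.
Transform back: $\theta(\xi,t) = e^{2t}u(\xi,t)$.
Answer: $\theta(\xi, t) = 2 e^{-5 t/2} \sin(3 \xi)$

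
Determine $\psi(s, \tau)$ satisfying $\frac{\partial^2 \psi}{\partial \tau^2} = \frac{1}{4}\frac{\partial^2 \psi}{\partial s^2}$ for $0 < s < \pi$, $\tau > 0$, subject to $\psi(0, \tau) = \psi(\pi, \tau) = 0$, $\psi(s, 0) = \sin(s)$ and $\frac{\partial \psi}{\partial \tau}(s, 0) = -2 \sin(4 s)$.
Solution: Using separation of variables $\psi = X(s)T(\tau)$:
Eigenfunctions: $\sin(ns)$, $n = 1, 2, 3, \ldots$
General solution: $\psi(s, \tau) = \sum [A_n \cos(n \tau/2) + B_n \sin(n \tau/2)] \sin(ns)$
From $\psi(s,0) = \sin(s)$: $A_1=1$. From $\psi_{\tau}(s,0) = -2 \sin(4 s)$, using $\psi_{\tau}(s,0) = \sum \omega_n B_n \sin(ns)$ with $\omega_n = n/2$: $B_4 = (-2)/2 = -1$.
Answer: $\psi(s, \tau) = - \sin(2 \tau) \sin(4 s) + \sin(s) \cos(\tau/2)$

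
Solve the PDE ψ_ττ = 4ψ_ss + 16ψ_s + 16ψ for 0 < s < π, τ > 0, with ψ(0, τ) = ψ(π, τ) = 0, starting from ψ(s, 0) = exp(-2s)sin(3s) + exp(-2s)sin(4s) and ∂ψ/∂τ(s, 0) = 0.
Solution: Substitute ψ = exp(-2s)u.
Then ψ_s = exp(-2s)(u_s - 2u), ψ_ss = exp(-2s)(u_ss - 4u_s + 4u), ψ_ττ = exp(-2s)u_ττ; substituting and dividing by exp(-2s), the lower-order terms cancel: u_ττ = 4u_ss (standard wave equation).
Data for u: u(s,0) = exp(2s)ψ(s,0) = sin(3s) + sin(4s); u_τ(s,0) = exp(2s)ψ_τ(s,0) = 0. The boundary conditions carry over: u(0,τ) = u(π,τ) = 0.
Separating variables: u = Σ [A_n cos(ω_n τ) + B_n sin(ω_n τ)] sin(ns), ω_n = 2n. From ICs: A_3=1, A_4=1.
So u(s,τ) = sin(3s)cos(6τ) + sin(4s)cos(8τ), and ψ(s,τ) = exp(-2s)u(s,τ).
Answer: ψ(s, τ) = exp(-2s)sin(3s)cos(6τ) + exp(-2s)sin(4s)cos(8τ)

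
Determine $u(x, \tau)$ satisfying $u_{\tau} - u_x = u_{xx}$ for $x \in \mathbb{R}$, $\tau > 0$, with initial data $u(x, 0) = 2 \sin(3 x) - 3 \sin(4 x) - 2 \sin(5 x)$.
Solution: Change to a moving frame: let $\eta = x + \tau$, $\sigma = \tau$ and write $u(x,\tau) = w(\eta,\sigma)$.
By the chain rule $u_{\tau} = w_{\sigma} + w_{\eta}$, $u_x = w_{\eta}$, $u_{xx} = w_{\eta\eta}$.
Then $u_{\tau} - u_x = w_{\sigma}$: the advection term cancels and the PDE becomes the heat equation $w_{\sigma} = w_{\eta\eta}$ on $\eta \in \mathbb{R}$.
Initial data: $w(\eta,0) = u(\eta,0) = 2 \sin(3 \eta) - 3 \sin(4 \eta) - 2 \sin(5 \eta)$.
On $\eta \in \mathbb{R}$ each mode satisfies $(\sin(n\eta))'' = -n^2 \sin(n\eta)$, so $e^{-n^2\sigma} \sin(n\eta)$ solves the heat equation; by superposition $w(\eta,\sigma) = \sum c_n e^{-n^2\sigma} \sin(n\eta)$.
Reading off the coefficients: $c_3=2, c_4=-3, c_5=-2$, so $w(\eta,\sigma) = 2 e^{-9 \sigma} \sin(3 \eta) - 3 e^{-16 \sigma} \sin(4 \eta) - 2 e^{-25 \sigma} \sin(5 \eta)$.
Substituting back $\eta = x + \tau$, $\sigma = \tau$: $u(x,\tau) = w(x + \tau, \tau)$.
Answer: $u(x, \tau) = 2 e^{-9 \tau} \sin(3 \tau + 3 x) - 3 e^{-16 \tau} \sin(4 \tau + 4 x) - 2 e^{-25 \tau} \sin(5 \tau + 5 x)$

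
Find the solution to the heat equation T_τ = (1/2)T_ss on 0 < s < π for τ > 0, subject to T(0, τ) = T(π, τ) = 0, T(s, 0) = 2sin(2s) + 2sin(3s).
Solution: Separating variables: T = Σ c_n exp(-n²τ/2) sin(ns). From T(s,0) = 2sin(2s) + 2sin(3s): c_2=2, c_3=2.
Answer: T(s, τ) = 2exp(-2τ)sin(2s) + 2exp(-9τ/2)sin(3s)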